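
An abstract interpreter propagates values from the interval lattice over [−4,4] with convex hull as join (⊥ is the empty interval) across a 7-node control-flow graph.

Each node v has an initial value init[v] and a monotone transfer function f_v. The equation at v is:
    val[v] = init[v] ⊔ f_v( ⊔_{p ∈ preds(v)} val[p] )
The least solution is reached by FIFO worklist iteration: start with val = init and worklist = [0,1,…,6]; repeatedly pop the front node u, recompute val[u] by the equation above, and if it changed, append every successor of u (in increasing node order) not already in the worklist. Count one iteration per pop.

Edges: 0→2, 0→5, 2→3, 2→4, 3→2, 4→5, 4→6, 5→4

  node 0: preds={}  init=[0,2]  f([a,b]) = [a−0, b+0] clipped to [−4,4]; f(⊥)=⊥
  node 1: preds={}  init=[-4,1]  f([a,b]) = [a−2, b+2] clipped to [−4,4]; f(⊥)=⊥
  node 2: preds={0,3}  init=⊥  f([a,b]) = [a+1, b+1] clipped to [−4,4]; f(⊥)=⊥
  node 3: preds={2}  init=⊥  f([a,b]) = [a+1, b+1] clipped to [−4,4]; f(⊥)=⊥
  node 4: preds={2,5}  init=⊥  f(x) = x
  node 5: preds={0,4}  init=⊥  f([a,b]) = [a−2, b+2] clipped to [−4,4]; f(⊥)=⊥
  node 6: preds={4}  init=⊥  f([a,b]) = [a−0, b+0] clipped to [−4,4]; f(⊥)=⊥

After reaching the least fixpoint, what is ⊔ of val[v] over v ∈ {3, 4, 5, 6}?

[-4,4]

Iteration log — 15 steps:
  step 1. node 0  ⊔preds=⊥  new=[0,2]  stable
  step 2. node 1  ⊔preds=⊥  new=[-4,1]  stable
  step 3. node 2  ⊔preds=[0,2]  new=[1,3]  old=⊥  +wl: 
  step 4. node 3  ⊔preds=[1,3]  new=[2,4]  old=⊥  +wl: 2
  step 5. node 4  ⊔preds=[1,3]  new=[1,3]  old=⊥  +wl: 
  step 6. node 5  ⊔preds=[0,3]  new=[-2,4]  old=⊥  +wl: 4
  step 7. node 6  ⊔preds=[1,3]  new=[1,3]  old=⊥  +wl: 
  step 8. node 2  ⊔preds=[0,4]  new=[1,4]  old=[1,3]  +wl: 3
  step 9. node 4  ⊔preds=[-2,4]  new=[-2,4]  old=[1,3]  +wl: 5,6
  step 10. node 3  ⊔preds=[1,4]  new=[2,4]  stable
  step 11. node 5  ⊔preds=[-2,4]  new=[-4,4]  old=[-2,4]  +wl: 4
  step 12. node 6  ⊔preds=[-2,4]  new=[-2,4]  old=[1,3]  +wl: 
  step 13. node 4  ⊔preds=[-4,4]  new=[-4,4]  old=[-2,4]  +wl: 5,6
  step 14. node 5  ⊔preds=[-4,4]  new=[-4,4]  stable
  step 15. node 6  ⊔preds=[-4,4]  new=[-4,4]  old=[-2,4]  +wl: 

Least fixpoint reached:
  node 0: [0,2]
  node 1: [-4,1]
  node 2: [1,4]
  node 3: [2,4]
  node 4: [-4,4]
  node 5: [-4,4]
  node 6: [-4,4]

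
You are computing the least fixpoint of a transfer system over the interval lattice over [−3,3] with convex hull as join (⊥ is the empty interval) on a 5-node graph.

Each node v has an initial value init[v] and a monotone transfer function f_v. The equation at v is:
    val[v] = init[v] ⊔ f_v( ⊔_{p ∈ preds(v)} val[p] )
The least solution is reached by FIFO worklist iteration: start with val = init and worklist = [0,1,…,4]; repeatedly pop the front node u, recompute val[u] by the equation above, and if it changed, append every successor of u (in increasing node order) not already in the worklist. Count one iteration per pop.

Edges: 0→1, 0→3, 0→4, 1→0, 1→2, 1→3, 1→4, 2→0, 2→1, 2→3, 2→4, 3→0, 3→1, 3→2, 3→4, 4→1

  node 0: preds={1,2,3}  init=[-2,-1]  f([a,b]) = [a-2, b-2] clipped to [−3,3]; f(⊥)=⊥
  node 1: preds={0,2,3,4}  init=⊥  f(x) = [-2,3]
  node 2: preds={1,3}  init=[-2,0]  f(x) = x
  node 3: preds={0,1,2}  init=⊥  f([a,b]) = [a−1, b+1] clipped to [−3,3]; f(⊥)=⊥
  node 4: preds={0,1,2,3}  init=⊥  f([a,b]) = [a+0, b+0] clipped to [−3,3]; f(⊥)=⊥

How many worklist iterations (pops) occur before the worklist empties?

Iteration log — 12 steps:
  step 1. node 0  ⊔preds=[-2,0]  new=[-3,-1]  old=[-2,-1]  +wl: 
  step 2. node 1  ⊔preds=[-3,0]  new=[-2,3]  old=⊥  +wl: 0
  step 3. node 2  ⊔preds=[-2,3]  new=[-2,3]  old=[-2,0]  +wl: 1
  step 4. node 3  ⊔preds=[-3,3]  new=[-3,3]  old=⊥  +wl: 2
  step 5. node 4  ⊔preds=[-3,3]  new=[-3,3]  old=⊥  +wl: 
  step 6. node 0  ⊔preds=[-3,3]  new=[-3,1]  old=[-3,-1]  +wl: 3,4
  step 7. node 1  ⊔preds=[-3,3]  new=[-2,3]  stable
  step 8. node 2  ⊔preds=[-3,3]  new=[-3,3]  old=[-2,3]  +wl: 0,1
  step 9. node 3  ⊔preds=[-3,3]  new=[-3,3]  stable
  step 10. node 4  ⊔preds=[-3,3]  new=[-3,3]  stable
  step 11. node 0  ⊔preds=[-3,3]  new=[-3,1]  stable
  step 12. node 1  ⊔preds=[-3,3]  new=[-2,3]  stable

Least fixpoint reached:
  node 0: [-3,1]
  node 1: [-2,3]
  node 2: [-3,3]
  node 3: [-3,3]
  node 4: [-3,3]

12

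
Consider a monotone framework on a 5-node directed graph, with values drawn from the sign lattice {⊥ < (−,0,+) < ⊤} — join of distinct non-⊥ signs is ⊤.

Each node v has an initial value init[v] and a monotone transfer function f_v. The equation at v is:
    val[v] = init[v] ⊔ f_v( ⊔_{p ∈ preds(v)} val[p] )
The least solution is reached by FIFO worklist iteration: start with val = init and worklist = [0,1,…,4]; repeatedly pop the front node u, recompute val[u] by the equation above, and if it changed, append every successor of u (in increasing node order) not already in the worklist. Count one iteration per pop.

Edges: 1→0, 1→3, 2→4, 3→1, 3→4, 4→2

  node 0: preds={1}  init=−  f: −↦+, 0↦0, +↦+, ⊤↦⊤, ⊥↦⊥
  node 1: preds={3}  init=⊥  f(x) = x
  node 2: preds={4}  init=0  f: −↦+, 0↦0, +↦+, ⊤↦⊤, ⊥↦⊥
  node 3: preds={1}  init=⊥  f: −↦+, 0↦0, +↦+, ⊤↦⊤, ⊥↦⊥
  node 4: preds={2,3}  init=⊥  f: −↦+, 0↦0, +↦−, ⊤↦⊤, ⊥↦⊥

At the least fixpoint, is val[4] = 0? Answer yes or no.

yes

Trace (6 dequeues):
  [1] u=0 | in ⊥ | out − | ==
  [2] u=1 | in ⊥ | out ⊥ | ==
  [3] u=2 | in ⊥ | out 0 | ==
  [4] u=3 | in ⊥ | out ⊥ | ==
  [5] u=4 | in 0 | out 0 | prev ⊥ | push {2}
  [6] u=2 | in 0 | out 0 | ==

Converged values:
  [0] −
  [1] ⊥
  [2] 0
  [3] ⊥
  [4] 0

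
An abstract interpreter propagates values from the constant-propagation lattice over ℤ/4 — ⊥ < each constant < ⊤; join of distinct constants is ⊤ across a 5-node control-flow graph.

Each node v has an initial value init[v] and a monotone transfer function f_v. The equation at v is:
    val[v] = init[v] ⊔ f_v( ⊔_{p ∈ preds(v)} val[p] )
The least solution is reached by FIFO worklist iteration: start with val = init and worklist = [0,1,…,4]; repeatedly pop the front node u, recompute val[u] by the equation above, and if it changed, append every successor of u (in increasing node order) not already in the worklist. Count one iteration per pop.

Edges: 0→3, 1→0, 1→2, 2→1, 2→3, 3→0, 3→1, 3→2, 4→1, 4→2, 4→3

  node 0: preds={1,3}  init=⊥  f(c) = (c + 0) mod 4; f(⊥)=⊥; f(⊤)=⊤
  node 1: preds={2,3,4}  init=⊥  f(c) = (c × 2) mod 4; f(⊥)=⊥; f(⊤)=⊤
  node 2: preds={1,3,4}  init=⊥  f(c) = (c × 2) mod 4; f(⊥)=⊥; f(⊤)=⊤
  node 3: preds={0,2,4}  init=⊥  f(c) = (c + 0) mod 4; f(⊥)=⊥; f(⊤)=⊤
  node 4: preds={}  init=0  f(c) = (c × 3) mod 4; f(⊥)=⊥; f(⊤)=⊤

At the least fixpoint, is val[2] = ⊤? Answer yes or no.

Trace (9 dequeues):
  [1] u=0 | in ⊥ | out ⊥ | ==
  [2] u=1 | in 0 | out 0 | prev ⊥ | push {0}
  [3] u=2 | in 0 | out 0 | prev ⊥ | push {1}
  [4] u=3 | in 0 | out 0 | prev ⊥ | push {2}
  [5] u=4 | in ⊥ | out 0 | ==
  [6] u=0 | in 0 | out 0 | prev ⊥ | push {3}
  [7] u=1 | in 0 | out 0 | ==
  [8] u=2 | in 0 | out 0 | ==
  [9] u=3 | in 0 | out 0 | ==

Converged values:
  [0] 0
  [1] 0
  [2] 0
  [3] 0
  [4] 0

no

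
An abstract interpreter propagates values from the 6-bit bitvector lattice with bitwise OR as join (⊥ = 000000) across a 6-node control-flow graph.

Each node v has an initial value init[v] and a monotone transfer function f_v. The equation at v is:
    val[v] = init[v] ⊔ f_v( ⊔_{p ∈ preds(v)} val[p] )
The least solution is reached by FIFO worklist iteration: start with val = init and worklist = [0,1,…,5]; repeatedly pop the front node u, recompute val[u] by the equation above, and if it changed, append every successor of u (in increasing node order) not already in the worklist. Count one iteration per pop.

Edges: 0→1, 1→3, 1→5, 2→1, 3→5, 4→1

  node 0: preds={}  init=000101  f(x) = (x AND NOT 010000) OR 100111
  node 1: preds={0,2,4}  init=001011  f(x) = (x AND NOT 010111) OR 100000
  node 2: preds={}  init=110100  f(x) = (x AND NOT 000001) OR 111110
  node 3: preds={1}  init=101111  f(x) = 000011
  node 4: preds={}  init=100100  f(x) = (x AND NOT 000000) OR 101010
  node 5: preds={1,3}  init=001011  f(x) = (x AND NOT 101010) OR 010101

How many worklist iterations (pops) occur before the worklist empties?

7

Trace (7 dequeues):
  [1] u=0 | in 000000 | out 100111 | prev 000101 | push {}
  [2] u=1 | in 110111 | out 101011 | prev 001011 | push {}
  [3] u=2 | in 000000 | out 111110 | prev 110100 | push {1}
  [4] u=3 | in 101011 | out 101111 | ==
  [5] u=4 | in 000000 | out 101110 | prev 100100 | push {}
  [6] u=5 | in 101111 | out 011111 | prev 001011 | push {}
  [7] u=1 | in 111111 | out 101011 | ==

Converged values:
  [0] 100111
  [1] 101011
  [2] 111110
  [3] 101111
  [4] 101110
  [5] 011111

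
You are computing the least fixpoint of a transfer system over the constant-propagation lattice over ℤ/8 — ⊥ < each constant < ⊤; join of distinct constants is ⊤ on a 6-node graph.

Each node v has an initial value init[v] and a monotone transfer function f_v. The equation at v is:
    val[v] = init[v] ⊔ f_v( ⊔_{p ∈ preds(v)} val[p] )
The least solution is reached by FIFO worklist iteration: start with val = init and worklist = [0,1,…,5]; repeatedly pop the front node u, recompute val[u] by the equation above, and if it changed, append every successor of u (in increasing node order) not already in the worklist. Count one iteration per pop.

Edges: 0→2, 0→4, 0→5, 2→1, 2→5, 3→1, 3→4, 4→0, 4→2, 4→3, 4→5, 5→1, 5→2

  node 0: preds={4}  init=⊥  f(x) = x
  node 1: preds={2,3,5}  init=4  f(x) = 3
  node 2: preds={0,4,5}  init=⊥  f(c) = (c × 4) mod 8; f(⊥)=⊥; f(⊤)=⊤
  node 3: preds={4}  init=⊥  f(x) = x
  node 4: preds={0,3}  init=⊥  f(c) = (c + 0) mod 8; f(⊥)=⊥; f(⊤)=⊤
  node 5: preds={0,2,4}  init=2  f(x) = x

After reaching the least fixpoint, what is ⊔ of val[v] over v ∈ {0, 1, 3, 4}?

⊤

Worklist (10 pops):
  #1 pop 0: in=⊥ → ⊥ (no change)
  #2 pop 1: in=2 → ⊤ (was 4); enqueue []
  #3 pop 2: in=2 → 0 (was ⊥); enqueue [1]
  #4 pop 3: in=⊥ → ⊥ (no change)
  #5 pop 4: in=⊥ → ⊥ (no change)
  #6 pop 5: in=0 → ⊤ (was 2); enqueue [2]
  #7 pop 1: in=⊤ → ⊤ (no change)
  #8 pop 2: in=⊤ → ⊤ (was 0); enqueue [1,5]
  #9 pop 1: in=⊤ → ⊤ (no change)
  #10 pop 5: in=⊤ → ⊤ (no change)

Fixpoint:
  val[0] = ⊥
  val[1] = ⊤
  val[2] = ⊤
  val[3] = ⊥
  val[4] = ⊥
  val[5] = ⊤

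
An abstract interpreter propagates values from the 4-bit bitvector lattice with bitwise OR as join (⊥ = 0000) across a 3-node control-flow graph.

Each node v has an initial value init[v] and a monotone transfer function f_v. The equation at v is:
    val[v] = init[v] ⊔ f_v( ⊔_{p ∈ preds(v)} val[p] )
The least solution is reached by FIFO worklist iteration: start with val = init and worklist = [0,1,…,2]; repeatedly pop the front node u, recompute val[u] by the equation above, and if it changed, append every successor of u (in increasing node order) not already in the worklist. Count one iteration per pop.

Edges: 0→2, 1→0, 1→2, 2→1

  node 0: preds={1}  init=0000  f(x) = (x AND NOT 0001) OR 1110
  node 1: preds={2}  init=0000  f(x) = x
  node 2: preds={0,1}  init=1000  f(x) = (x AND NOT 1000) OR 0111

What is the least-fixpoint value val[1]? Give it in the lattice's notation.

Worklist (7 pops):
  #1 pop 0: in=0000 → 1110 (was 0000); enqueue []
  #2 pop 1: in=1000 → 1000 (was 0000); enqueue [0]
  #3 pop 2: in=1110 → 1111 (was 1000); enqueue [1]
  #4 pop 0: in=1000 → 1110 (no change)
  #5 pop 1: in=1111 → 1111 (was 1000); enqueue [0,2]
  #6 pop 0: in=1111 → 1110 (no change)
  #7 pop 2: in=1111 → 1111 (no change)

Fixpoint:
  val[0] = 1110
  val[1] = 1111
  val[2] = 1111

1111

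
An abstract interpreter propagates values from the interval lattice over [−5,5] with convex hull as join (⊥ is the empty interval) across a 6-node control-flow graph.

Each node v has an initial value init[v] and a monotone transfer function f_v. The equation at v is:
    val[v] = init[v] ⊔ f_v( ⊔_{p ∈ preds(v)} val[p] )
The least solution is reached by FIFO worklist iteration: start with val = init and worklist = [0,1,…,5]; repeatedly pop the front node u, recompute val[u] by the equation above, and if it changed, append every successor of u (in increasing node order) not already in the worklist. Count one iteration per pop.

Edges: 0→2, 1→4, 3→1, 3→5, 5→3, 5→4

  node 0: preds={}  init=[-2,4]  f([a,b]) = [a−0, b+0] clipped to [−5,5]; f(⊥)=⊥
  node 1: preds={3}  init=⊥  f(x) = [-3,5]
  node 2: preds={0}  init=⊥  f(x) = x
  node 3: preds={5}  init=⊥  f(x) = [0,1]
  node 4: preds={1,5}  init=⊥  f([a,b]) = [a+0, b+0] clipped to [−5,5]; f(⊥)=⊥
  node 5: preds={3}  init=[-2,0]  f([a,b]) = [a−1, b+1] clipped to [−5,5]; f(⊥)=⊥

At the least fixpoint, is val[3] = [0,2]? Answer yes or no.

no

Trace (9 dequeues):
  [1] u=0 | in ⊥ | out [-2,4] | ==
  [2] u=1 | in ⊥ | out [-3,5] | prev ⊥ | push {}
  [3] u=2 | in [-2,4] | out [-2,4] | prev ⊥ | push {}
  [4] u=3 | in [-2,0] | out [0,1] | prev ⊥ | push {1}
  [5] u=4 | in [-3,5] | out [-3,5] | prev ⊥ | push {}
  [6] u=5 | in [0,1] | out [-2,2] | prev [-2,0] | push {3,4}
  [7] u=1 | in [0,1] | out [-3,5] | ==
  [8] u=3 | in [-2,2] | out [0,1] | ==
  [9] u=4 | in [-3,5] | out [-3,5] | ==

Converged values:
  [0] [-2,4]
  [1] [-3,5]
  [2] [-2,4]
  [3] [0,1]
  [4] [-3,5]
  [5] [-2,2]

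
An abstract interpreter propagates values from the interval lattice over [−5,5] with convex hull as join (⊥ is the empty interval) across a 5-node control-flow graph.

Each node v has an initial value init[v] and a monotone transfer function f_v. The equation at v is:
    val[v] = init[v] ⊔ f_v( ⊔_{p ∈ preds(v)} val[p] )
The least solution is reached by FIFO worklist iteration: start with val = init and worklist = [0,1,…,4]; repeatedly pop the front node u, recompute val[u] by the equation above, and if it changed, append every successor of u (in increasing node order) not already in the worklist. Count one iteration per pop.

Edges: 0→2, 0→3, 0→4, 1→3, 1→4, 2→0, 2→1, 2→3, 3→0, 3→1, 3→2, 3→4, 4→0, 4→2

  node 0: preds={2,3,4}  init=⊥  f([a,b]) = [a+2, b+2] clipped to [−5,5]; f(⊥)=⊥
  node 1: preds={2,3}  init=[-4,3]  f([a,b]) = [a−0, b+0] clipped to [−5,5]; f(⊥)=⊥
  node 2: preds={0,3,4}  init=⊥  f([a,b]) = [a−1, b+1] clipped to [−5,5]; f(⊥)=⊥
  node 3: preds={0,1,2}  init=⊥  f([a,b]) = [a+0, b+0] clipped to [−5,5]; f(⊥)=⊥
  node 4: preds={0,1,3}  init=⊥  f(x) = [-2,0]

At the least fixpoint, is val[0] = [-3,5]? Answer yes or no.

yes

Iteration log — 15 steps:
  step 1. node 0  ⊔preds=⊥  new=⊥  stable
  step 2. node 1  ⊔preds=⊥  new=[-4,3]  stable
  step 3. node 2  ⊔preds=⊥  new=⊥  stable
  step 4. node 3  ⊔preds=[-4,3]  new=[-4,3]  old=⊥  +wl: 0,1,2
  step 5. node 4  ⊔preds=[-4,3]  new=[-2,0]  old=⊥  +wl: 
  step 6. node 0  ⊔preds=[-4,3]  new=[-2,5]  old=⊥  +wl: 3,4
  step 7. node 1  ⊔preds=[-4,3]  new=[-4,3]  stable
  step 8. node 2  ⊔preds=[-4,5]  new=[-5,5]  old=⊥  +wl: 0,1
  step 9. node 3  ⊔preds=[-5,5]  new=[-5,5]  old=[-4,3]  +wl: 2
  step 10. node 4  ⊔preds=[-5,5]  new=[-2,0]  stable
  step 11. node 0  ⊔preds=[-5,5]  new=[-3,5]  old=[-2,5]  +wl: 3,4
  step 12. node 1  ⊔preds=[-5,5]  new=[-5,5]  old=[-4,3]  +wl: 
  step 13. node 2  ⊔preds=[-5,5]  new=[-5,5]  stable
  step 14. node 3  ⊔preds=[-5,5]  new=[-5,5]  stable
  step 15. node 4  ⊔preds=[-5,5]  new=[-2,0]  stable

Least fixpoint reached:
  node 0: [-3,5]
  node 1: [-5,5]
  node 2: [-5,5]
  node 3: [-5,5]
  node 4: [-2,0]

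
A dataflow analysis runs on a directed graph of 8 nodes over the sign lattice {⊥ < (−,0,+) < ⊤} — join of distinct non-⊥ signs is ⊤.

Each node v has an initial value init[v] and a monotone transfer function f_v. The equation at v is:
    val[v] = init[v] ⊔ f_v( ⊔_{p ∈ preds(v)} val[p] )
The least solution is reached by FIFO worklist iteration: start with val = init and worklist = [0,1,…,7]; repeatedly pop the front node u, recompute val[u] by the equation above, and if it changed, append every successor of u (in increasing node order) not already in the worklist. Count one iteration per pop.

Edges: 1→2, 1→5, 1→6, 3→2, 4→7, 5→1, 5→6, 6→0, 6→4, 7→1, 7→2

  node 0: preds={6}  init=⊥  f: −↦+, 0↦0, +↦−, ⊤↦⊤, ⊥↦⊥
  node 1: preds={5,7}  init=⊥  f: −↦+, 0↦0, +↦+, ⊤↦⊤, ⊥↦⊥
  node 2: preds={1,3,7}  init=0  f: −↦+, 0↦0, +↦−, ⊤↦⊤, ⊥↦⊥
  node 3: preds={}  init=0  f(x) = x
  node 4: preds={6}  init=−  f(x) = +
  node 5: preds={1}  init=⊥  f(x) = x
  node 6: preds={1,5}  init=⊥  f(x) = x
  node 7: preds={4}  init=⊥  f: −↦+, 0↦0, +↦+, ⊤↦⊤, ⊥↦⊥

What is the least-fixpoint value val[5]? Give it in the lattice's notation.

Trace (15 dequeues):
  [1] u=0 | in ⊥ | out ⊥ | ==
  [2] u=1 | in ⊥ | out ⊥ | ==
  [3] u=2 | in 0 | out 0 | ==
  [4] u=3 | in ⊥ | out 0 | ==
  [5] u=4 | in ⊥ | out ⊤ | prev − | push {}
  [6] u=5 | in ⊥ | out ⊥ | ==
  [7] u=6 | in ⊥ | out ⊥ | ==
  [8] u=7 | in ⊤ | out ⊤ | prev ⊥ | push {1,2}
  [9] u=1 | in ⊤ | out ⊤ | prev ⊥ | push {5,6}
  [10] u=2 | in ⊤ | out ⊤ | prev 0 | push {}
  [11] u=5 | in ⊤ | out ⊤ | prev ⊥ | push {1}
  [12] u=6 | in ⊤ | out ⊤ | prev ⊥ | push {0,4}
  [13] u=1 | in ⊤ | out ⊤ | ==
  [14] u=0 | in ⊤ | out ⊤ | prev ⊥ | push {}
  [15] u=4 | in ⊤ | out ⊤ | ==

Converged values:
  [0] ⊤
  [1] ⊤
  [2] ⊤
  [3] 0
  [4] ⊤
  [5] ⊤
  [6] ⊤
  [7] ⊤

⊤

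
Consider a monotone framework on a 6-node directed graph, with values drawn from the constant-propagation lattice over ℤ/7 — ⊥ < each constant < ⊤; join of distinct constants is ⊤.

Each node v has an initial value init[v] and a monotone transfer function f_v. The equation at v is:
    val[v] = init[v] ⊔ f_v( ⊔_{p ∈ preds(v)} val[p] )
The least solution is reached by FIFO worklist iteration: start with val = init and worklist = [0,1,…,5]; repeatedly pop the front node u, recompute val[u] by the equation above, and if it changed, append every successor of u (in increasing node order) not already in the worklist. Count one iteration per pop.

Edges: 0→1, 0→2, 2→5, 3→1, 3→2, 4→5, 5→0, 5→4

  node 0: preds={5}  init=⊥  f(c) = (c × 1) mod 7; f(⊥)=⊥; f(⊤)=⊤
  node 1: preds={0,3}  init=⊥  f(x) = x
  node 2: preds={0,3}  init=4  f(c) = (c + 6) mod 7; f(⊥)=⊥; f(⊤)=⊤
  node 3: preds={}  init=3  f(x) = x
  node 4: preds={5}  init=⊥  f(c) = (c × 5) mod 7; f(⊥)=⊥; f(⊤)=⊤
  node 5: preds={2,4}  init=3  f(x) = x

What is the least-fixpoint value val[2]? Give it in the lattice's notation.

⊤

Worklist (11 pops):
  #1 pop 0: in=3 → 3 (was ⊥); enqueue []
  #2 pop 1: in=3 → 3 (was ⊥); enqueue []
  #3 pop 2: in=3 → ⊤ (was 4); enqueue []
  #4 pop 3: in=⊥ → 3 (no change)
  #5 pop 4: in=3 → 1 (was ⊥); enqueue []
  #6 pop 5: in=⊤ → ⊤ (was 3); enqueue [0,4]
  #7 pop 0: in=⊤ → ⊤ (was 3); enqueue [1,2]
  #8 pop 4: in=⊤ → ⊤ (was 1); enqueue [5]
  #9 pop 1: in=⊤ → ⊤ (was 3); enqueue []
  #10 pop 2: in=⊤ → ⊤ (no change)
  #11 pop 5: in=⊤ → ⊤ (no change)

Fixpoint:
  val[0] = ⊤
  val[1] = ⊤
  val[2] = ⊤
  val[3] = 3
  val[4] = ⊤
  val[5] = ⊤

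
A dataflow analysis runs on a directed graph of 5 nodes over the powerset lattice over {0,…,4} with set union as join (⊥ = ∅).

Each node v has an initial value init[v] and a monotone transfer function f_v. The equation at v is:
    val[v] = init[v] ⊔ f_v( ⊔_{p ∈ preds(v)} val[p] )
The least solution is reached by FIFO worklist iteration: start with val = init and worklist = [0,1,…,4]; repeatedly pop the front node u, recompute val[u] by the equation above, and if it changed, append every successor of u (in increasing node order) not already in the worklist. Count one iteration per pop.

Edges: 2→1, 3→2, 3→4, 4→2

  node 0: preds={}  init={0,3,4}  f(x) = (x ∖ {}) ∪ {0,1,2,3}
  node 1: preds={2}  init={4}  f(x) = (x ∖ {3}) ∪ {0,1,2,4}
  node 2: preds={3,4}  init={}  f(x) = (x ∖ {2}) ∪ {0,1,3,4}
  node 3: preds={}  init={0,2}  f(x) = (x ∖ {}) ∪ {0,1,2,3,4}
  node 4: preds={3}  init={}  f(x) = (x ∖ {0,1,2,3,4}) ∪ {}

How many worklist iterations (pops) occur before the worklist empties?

7

Worklist (7 pops):
  #1 pop 0: in={} → {0,1,2,3,4} (was {0,3,4}); enqueue []
  #2 pop 1: in={} → {0,1,2,4} (was {4}); enqueue []
  #3 pop 2: in={0,2} → {0,1,3,4} (was {}); enqueue [1]
  #4 pop 3: in={} → {0,1,2,3,4} (was {0,2}); enqueue [2]
  #5 pop 4: in={0,1,2,3,4} → {} (no change)
  #6 pop 1: in={0,1,3,4} → {0,1,2,4} (no change)
  #7 pop 2: in={0,1,2,3,4} → {0,1,3,4} (no change)

Fixpoint:
  val[0] = {0,1,2,3,4}
  val[1] = {0,1,2,4}
  val[2] = {0,1,3,4}
  val[3] = {0,1,2,3,4}
  val[4] = {}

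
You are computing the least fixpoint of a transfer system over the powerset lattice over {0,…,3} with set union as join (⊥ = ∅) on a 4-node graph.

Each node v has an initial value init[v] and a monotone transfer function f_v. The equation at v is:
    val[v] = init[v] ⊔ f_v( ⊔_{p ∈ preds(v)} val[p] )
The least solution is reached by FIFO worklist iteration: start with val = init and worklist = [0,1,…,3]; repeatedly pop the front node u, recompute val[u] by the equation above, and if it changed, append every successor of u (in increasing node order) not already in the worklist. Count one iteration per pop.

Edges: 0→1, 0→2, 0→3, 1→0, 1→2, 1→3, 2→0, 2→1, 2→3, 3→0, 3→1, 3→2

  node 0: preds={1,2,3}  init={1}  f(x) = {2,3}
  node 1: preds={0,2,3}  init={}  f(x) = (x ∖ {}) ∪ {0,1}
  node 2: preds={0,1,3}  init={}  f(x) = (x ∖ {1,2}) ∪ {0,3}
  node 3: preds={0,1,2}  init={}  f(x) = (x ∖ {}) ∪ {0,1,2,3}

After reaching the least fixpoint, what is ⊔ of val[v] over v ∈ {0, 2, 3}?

{0,1,2,3}

Worklist (7 pops):
  #1 pop 0: in={} → {1,2,3} (was {1}); enqueue []
  #2 pop 1: in={1,2,3} → {0,1,2,3} (was {}); enqueue [0]
  #3 pop 2: in={0,1,2,3} → {0,3} (was {}); enqueue [1]
  #4 pop 3: in={0,1,2,3} → {0,1,2,3} (was {}); enqueue [2]
  #5 pop 0: in={0,1,2,3} → {1,2,3} (no change)
  #6 pop 1: in={0,1,2,3} → {0,1,2,3} (no change)
  #7 pop 2: in={0,1,2,3} → {0,3} (no change)

Fixpoint:
  val[0] = {1,2,3}
  val[1] = {0,1,2,3}
  val[2] = {0,3}
  val[3] = {0,1,2,3}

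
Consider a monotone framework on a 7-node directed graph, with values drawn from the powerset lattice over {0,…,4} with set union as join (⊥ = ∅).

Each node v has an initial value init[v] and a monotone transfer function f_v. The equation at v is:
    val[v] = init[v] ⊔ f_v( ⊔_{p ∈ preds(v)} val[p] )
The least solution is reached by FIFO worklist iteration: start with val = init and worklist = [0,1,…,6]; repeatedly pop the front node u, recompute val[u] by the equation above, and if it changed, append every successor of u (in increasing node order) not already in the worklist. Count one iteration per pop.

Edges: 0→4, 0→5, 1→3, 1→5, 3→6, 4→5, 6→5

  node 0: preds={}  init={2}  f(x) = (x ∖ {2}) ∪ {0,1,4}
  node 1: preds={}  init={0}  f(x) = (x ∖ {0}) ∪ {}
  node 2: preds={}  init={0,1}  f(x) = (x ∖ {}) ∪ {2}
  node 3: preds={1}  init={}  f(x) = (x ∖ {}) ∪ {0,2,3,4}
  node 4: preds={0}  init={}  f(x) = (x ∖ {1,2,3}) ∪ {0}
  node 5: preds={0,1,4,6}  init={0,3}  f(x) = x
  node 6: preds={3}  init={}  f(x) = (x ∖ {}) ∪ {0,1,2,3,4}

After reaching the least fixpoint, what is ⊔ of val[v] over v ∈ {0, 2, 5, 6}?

{0,1,2,3,4}

Iteration log — 8 steps:
  step 1. node 0  ⊔preds={}  new={0,1,2,4}  old={2}  +wl: 
  step 2. node 1  ⊔preds={}  new={0}  stable
  step 3. node 2  ⊔preds={}  new={0,1,2}  old={0,1}  +wl: 
  step 4. node 3  ⊔preds={0}  new={0,2,3,4}  old={}  +wl: 
  step 5. node 4  ⊔preds={0,1,2,4}  new={0,4}  old={}  +wl: 
  step 6. node 5  ⊔preds={0,1,2,4}  new={0,1,2,3,4}  old={0,3}  +wl: 
  step 7. node 6  ⊔preds={0,2,3,4}  new={0,1,2,3,4}  old={}  +wl: 5
  step 8. node 5  ⊔preds={0,1,2,3,4}  new={0,1,2,3,4}  stable

Least fixpoint reached:
  node 0: {0,1,2,4}
  node 1: {0}
  node 2: {0,1,2}
  node 3: {0,2,3,4}
  node 4: {0,4}
  node 5: {0,1,2,3,4}
  node 6: {0,1,2,3,4}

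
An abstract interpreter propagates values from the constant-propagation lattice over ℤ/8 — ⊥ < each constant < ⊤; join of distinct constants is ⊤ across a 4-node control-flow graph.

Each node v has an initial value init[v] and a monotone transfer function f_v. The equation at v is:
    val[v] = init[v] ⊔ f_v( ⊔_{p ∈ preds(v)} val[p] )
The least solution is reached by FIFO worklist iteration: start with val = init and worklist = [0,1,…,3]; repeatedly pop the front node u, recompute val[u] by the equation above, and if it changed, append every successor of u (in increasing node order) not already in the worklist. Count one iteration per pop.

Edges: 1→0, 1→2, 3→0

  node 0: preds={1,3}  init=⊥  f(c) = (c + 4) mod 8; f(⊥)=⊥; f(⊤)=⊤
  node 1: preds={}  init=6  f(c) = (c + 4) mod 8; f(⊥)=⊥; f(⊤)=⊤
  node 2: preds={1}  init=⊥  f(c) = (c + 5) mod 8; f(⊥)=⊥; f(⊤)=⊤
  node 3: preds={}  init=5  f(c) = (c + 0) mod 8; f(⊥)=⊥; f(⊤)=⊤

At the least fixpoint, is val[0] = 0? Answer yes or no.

Iteration log — 4 steps:
  step 1. node 0  ⊔preds=⊤  new=⊤  old=⊥  +wl: 
  step 2. node 1  ⊔preds=⊥  new=6  stable
  step 3. node 2  ⊔preds=6  new=3  old=⊥  +wl: 
  step 4. node 3  ⊔preds=⊥  new=5  stable

Least fixpoint reached:
  node 0: ⊤
  node 1: 6
  node 2: 3
  node 3: 5

no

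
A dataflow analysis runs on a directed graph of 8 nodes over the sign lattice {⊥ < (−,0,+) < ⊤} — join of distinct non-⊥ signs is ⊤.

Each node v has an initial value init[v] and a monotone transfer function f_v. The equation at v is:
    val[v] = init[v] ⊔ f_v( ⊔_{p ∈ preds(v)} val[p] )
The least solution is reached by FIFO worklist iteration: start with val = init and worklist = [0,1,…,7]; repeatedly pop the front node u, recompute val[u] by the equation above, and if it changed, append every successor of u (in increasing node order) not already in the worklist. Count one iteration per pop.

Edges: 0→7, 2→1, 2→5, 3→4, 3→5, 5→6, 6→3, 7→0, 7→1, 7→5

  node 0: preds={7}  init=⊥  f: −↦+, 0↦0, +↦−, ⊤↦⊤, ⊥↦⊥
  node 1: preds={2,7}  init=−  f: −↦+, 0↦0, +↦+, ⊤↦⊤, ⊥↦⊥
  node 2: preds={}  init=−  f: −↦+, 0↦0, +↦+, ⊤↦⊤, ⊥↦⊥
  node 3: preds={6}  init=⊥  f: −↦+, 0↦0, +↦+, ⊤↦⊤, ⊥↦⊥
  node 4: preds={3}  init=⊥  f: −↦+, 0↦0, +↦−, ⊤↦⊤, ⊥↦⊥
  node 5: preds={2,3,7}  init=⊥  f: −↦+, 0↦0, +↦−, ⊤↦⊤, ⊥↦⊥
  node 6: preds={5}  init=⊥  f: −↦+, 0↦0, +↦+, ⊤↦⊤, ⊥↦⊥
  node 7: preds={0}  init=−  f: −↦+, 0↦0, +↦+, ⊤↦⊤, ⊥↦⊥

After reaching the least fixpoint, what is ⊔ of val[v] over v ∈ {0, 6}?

Iteration log — 18 steps:
  step 1. node 0  ⊔preds=−  new=+  old=⊥  +wl: 
  step 2. node 1  ⊔preds=−  new=⊤  old=−  +wl: 
  step 3. node 2  ⊔preds=⊥  new=−  stable
  step 4. node 3  ⊔preds=⊥  new=⊥  stable
  step 5. node 4  ⊔preds=⊥  new=⊥  stable
  step 6. node 5  ⊔preds=−  new=+  old=⊥  +wl: 
  step 7. node 6  ⊔preds=+  new=+  old=⊥  +wl: 3
  step 8. node 7  ⊔preds=+  new=⊤  old=−  +wl: 0,1,5
  step 9. node 3  ⊔preds=+  new=+  old=⊥  +wl: 4
  step 10. node 0  ⊔preds=⊤  new=⊤  old=+  +wl: 7
  step 11. node 1  ⊔preds=⊤  new=⊤  stable
  step 12. node 5  ⊔preds=⊤  new=⊤  old=+  +wl: 6
  step 13. node 4  ⊔preds=+  new=−  old=⊥  +wl: 
  step 14. node 7  ⊔preds=⊤  new=⊤  stable
  step 15. node 6  ⊔preds=⊤  new=⊤  old=+  +wl: 3
  step 16. node 3  ⊔preds=⊤  new=⊤  old=+  +wl: 4,5
  step 17. node 4  ⊔preds=⊤  new=⊤  old=−  +wl: 
  step 18. node 5  ⊔preds=⊤  new=⊤  stable

Least fixpoint reached:
  node 0: ⊤
  node 1: ⊤
  node 2: −
  node 3: ⊤
  node 4: ⊤
  node 5: ⊤
  node 6: ⊤
  node 7: ⊤

⊤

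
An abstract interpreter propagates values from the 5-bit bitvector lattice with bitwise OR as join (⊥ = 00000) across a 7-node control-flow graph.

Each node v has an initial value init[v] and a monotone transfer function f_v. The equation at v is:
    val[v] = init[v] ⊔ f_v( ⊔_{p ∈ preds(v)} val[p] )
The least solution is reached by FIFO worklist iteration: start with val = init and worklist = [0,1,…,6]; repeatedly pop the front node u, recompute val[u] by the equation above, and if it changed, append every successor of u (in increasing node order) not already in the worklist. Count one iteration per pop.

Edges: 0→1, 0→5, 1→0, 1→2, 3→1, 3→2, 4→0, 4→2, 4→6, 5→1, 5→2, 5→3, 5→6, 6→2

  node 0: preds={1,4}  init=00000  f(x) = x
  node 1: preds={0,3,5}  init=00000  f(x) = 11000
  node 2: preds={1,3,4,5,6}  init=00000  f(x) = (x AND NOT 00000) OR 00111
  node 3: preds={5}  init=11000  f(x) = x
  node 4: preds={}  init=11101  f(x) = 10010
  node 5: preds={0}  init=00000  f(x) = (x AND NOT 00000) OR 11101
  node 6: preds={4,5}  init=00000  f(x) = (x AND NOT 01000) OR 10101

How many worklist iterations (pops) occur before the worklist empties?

Iteration log — 18 steps:
  step 1. node 0  ⊔preds=11101  new=11101  old=00000  +wl: 
  step 2. node 1  ⊔preds=11101  new=11000  old=00000  +wl: 0
  step 3. node 2  ⊔preds=11101  new=11111  old=00000  +wl: 
  step 4. node 3  ⊔preds=00000  new=11000  stable
  step 5. node 4  ⊔preds=00000  new=11111  old=11101  +wl: 2
  step 6. node 5  ⊔preds=11101  new=11101  old=00000  +wl: 1,3
  step 7. node 6  ⊔preds=11111  new=10111  old=00000  +wl: 
  step 8. node 0  ⊔preds=11111  new=11111  old=11101  +wl: 5
  step 9. node 2  ⊔preds=11111  new=11111  stable
  step 10. node 1  ⊔preds=11111  new=11000  stable
  step 11. node 3  ⊔preds=11101  new=11101  old=11000  +wl: 1,2
  step 12. node 5  ⊔preds=11111  new=11111  old=11101  +wl: 3,6
  step 13. node 1  ⊔preds=11111  new=11000  stable
  step 14. node 2  ⊔preds=11111  new=11111  stable
  step 15. node 3  ⊔preds=11111  new=11111  old=11101  +wl: 1,2
  step 16. node 6  ⊔preds=11111  new=10111  stable
  step 17. node 1  ⊔preds=11111  new=11000  stable
  step 18. node 2  ⊔preds=11111  new=11111  stable

Least fixpoint reached:
  node 0: 11111
  node 1: 11000
  node 2: 11111
  node 3: 11111
  node 4: 11111
  node 5: 11111
  node 6: 10111

18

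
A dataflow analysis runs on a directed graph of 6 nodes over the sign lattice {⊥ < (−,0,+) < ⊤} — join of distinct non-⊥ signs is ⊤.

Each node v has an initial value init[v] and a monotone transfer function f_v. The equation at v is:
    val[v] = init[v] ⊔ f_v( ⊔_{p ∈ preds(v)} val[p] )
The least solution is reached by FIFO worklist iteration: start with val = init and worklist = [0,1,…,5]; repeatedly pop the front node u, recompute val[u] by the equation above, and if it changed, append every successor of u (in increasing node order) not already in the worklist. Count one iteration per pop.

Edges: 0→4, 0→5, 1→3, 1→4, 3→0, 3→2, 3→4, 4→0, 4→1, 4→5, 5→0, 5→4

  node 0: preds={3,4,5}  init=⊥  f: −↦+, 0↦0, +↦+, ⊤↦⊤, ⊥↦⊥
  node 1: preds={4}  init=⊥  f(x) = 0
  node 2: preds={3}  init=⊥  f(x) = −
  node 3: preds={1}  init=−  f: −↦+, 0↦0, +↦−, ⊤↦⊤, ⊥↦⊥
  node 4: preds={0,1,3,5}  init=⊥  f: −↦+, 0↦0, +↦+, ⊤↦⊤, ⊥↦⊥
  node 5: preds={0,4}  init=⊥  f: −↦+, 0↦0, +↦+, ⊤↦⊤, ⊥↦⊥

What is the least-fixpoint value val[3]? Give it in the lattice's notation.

⊤

Trace (11 dequeues):
  [1] u=0 | in − | out + | prev ⊥ | push {}
  [2] u=1 | in ⊥ | out 0 | prev ⊥ | push {}
  [3] u=2 | in − | out − | prev ⊥ | push {}
  [4] u=3 | in 0 | out ⊤ | prev − | push {0,2}
  [5] u=4 | in ⊤ | out ⊤ | prev ⊥ | push {1}
  [6] u=5 | in ⊤ | out ⊤ | prev ⊥ | push {4}
  [7] u=0 | in ⊤ | out ⊤ | prev + | push {5}
  [8] u=2 | in ⊤ | out − | ==
  [9] u=1 | in ⊤ | out 0 | ==
  [10] u=4 | in ⊤ | out ⊤ | ==
  [11] u=5 | in ⊤ | out ⊤ | ==

Converged values:
  [0] ⊤
  [1] 0
  [2] −
  [3] ⊤
  [4] ⊤
  [5] ⊤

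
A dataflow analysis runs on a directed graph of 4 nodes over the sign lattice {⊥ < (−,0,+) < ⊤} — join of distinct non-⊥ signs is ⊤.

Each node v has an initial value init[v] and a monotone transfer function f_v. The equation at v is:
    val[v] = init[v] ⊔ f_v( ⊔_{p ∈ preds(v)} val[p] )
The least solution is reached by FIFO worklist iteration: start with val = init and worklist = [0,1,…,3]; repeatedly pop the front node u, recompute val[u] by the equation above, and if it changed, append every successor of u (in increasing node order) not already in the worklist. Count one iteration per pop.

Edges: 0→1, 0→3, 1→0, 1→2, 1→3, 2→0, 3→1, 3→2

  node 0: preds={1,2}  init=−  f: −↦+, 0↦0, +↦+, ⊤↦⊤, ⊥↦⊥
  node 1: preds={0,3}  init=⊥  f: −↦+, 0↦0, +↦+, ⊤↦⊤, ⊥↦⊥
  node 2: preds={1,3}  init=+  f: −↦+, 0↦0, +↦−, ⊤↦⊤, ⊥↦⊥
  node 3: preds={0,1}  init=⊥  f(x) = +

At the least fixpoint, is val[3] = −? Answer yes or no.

no

Trace (7 dequeues):
  [1] u=0 | in + | out ⊤ | prev − | push {}
  [2] u=1 | in ⊤ | out ⊤ | prev ⊥ | push {0}
  [3] u=2 | in ⊤ | out ⊤ | prev + | push {}
  [4] u=3 | in ⊤ | out + | prev ⊥ | push {1,2}
  [5] u=0 | in ⊤ | out ⊤ | ==
  [6] u=1 | in ⊤ | out ⊤ | ==
  [7] u=2 | in ⊤ | out ⊤ | ==

Converged values:
  [0] ⊤
  [1] ⊤
  [2] ⊤
  [3] +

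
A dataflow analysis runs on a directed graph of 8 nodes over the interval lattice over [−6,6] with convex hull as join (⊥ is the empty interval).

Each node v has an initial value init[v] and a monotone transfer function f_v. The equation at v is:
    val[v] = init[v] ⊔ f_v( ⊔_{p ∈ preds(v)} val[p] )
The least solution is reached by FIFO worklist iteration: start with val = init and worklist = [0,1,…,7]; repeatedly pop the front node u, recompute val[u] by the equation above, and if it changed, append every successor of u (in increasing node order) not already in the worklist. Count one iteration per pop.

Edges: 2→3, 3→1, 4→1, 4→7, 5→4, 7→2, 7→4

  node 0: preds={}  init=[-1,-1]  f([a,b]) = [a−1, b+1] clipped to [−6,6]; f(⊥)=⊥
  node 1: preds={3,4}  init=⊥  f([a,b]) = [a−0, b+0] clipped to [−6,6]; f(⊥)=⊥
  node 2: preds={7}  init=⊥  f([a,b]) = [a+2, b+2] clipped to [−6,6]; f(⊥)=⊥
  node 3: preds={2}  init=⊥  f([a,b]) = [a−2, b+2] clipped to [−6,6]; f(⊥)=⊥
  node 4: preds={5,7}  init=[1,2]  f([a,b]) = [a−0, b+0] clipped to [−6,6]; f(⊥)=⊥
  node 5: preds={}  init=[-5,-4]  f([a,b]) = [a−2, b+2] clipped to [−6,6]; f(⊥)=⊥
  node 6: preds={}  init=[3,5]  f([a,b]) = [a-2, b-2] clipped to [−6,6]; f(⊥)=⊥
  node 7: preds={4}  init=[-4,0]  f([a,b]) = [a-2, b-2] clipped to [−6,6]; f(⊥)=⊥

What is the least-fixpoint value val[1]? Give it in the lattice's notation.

[-6,4]

Trace (14 dequeues):
  [1] u=0 | in ⊥ | out [-1,-1] | ==
  [2] u=1 | in [1,2] | out [1,2] | prev ⊥ | push {}
  [3] u=2 | in [-4,0] | out [-2,2] | prev ⊥ | push {}
  [4] u=3 | in [-2,2] | out [-4,4] | prev ⊥ | push {1}
  [5] u=4 | in [-5,0] | out [-5,2] | prev [1,2] | push {}
  [6] u=5 | in ⊥ | out [-5,-4] | ==
  [7] u=6 | in ⊥ | out [3,5] | ==
  [8] u=7 | in [-5,2] | out [-6,0] | prev [-4,0] | push {2,4}
  [9] u=1 | in [-5,4] | out [-5,4] | prev [1,2] | push {}
  [10] u=2 | in [-6,0] | out [-4,2] | prev [-2,2] | push {3}
  [11] u=4 | in [-6,0] | out [-6,2] | prev [-5,2] | push {1,7}
  [12] u=3 | in [-4,2] | out [-6,4] | prev [-4,4] | push {}
  [13] u=1 | in [-6,4] | out [-6,4] | prev [-5,4] | push {}
  [14] u=7 | in [-6,2] | out [-6,0] | ==

Converged values:
  [0] [-1,-1]
  [1] [-6,4]
  [2] [-4,2]
  [3] [-6,4]
  [4] [-6,2]
  [5] [-5,-4]
  [6] [3,5]
  [7] [-6,0]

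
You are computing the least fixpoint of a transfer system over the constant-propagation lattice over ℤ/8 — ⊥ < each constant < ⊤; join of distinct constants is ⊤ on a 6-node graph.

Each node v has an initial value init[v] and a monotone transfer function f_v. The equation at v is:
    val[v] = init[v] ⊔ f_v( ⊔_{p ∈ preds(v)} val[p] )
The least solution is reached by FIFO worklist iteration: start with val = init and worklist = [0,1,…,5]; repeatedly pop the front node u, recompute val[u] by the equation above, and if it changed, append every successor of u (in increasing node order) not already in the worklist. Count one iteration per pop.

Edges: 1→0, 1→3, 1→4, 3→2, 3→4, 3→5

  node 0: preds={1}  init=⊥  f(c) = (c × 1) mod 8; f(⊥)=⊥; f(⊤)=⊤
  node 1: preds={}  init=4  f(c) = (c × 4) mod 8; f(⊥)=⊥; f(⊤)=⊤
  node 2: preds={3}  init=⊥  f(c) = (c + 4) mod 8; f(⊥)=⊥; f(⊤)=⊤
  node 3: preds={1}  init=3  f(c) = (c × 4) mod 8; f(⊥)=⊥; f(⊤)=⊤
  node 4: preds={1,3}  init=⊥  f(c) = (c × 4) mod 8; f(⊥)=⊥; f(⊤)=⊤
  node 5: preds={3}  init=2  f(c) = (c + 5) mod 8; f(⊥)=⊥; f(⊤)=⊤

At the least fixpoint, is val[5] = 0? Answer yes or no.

no

Trace (7 dequeues):
  [1] u=0 | in 4 | out 4 | prev ⊥ | push {}
  [2] u=1 | in ⊥ | out 4 | ==
  [3] u=2 | in 3 | out 7 | prev ⊥ | push {}
  [4] u=3 | in 4 | out ⊤ | prev 3 | push {2}
  [5] u=4 | in ⊤ | out ⊤ | prev ⊥ | push {}
  [6] u=5 | in ⊤ | out ⊤ | prev 2 | push {}
  [7] u=2 | in ⊤ | out ⊤ | prev 7 | push {}

Converged values:
  [0] 4
  [1] 4
  [2] ⊤
  [3] ⊤
  [4] ⊤
  [5] ⊤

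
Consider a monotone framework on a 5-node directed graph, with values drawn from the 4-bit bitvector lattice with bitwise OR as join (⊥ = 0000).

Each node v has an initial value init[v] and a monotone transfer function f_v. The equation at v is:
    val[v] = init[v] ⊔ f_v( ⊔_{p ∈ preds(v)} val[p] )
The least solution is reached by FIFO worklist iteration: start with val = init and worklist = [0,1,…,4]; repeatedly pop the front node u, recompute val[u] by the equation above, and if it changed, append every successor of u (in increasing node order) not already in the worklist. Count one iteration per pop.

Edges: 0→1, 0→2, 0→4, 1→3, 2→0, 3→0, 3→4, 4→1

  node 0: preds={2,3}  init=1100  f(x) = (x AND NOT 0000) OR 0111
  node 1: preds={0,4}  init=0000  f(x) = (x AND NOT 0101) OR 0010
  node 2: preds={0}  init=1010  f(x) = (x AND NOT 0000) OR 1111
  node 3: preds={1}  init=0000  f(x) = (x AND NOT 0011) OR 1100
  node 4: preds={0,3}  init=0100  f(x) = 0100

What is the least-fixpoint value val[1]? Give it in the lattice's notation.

1010

Iteration log — 6 steps:
  step 1. node 0  ⊔preds=1010  new=1111  old=1100  +wl: 
  step 2. node 1  ⊔preds=1111  new=1010  old=0000  +wl: 
  step 3. node 2  ⊔preds=1111  new=1111  old=1010  +wl: 0
  step 4. node 3  ⊔preds=1010  new=1100  old=0000  +wl: 
  step 5. node 4  ⊔preds=1111  new=0100  stable
  step 6. node 0  ⊔preds=1111  new=1111  stable

Least fixpoint reached:
  node 0: 1111
  node 1: 1010
  node 2: 1111
  node 3: 1100
  node 4: 0100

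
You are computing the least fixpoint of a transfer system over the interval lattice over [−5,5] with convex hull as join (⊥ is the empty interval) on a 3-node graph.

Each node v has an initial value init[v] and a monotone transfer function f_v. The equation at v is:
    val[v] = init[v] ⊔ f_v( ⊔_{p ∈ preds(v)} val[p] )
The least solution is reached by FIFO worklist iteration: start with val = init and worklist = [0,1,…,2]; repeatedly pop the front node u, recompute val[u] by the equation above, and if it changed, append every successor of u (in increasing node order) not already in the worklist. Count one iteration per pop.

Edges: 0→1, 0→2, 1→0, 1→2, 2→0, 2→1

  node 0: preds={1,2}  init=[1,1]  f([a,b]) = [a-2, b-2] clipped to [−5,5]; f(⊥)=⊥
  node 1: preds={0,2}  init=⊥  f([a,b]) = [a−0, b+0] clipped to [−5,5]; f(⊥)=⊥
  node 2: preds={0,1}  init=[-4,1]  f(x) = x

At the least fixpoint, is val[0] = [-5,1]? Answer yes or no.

yes

Trace (5 dequeues):
  [1] u=0 | in [-4,1] | out [-5,1] | prev [1,1] | push {}
  [2] u=1 | in [-5,1] | out [-5,1] | prev ⊥ | push {0}
  [3] u=2 | in [-5,1] | out [-5,1] | prev [-4,1] | push {1}
  [4] u=0 | in [-5,1] | out [-5,1] | ==
  [5] u=1 | in [-5,1] | out [-5,1] | ==

Converged values:
  [0] [-5,1]
  [1] [-5,1]
  [2] [-5,1]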